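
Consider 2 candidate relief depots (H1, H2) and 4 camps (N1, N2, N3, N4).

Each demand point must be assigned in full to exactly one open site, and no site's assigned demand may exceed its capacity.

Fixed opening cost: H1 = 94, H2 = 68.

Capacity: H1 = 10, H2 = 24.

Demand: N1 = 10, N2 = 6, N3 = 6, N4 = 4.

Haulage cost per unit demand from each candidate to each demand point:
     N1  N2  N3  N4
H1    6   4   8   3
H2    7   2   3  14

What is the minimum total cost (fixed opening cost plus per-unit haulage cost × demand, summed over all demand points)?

274

Open {H1, H2}; cheapest assignment that respects the capacities:
  H1 (cap 10, load 4): N4 — cost 4×3 = 12
  H2 (cap 24, load 22): N1, N2, N3 — cost 10×7 + 6×2 + 6×3 = 100
  Shipping 112, fixed 162 → total 274.
  Any other capacity-feasible assignment to {H1, H2} ships for at least 112.
Total demand is 26 and no other set of sites has combined capacity ≥ 26, so {H1, H2} is the only feasible choice of open sites. Minimum: 274.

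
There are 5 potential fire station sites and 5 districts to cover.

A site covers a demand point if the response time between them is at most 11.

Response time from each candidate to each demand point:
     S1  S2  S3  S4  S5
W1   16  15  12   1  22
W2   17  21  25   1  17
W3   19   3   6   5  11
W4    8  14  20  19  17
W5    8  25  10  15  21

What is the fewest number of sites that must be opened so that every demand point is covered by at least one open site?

Coverage sets (demand points within 11 of each site):
  W1: {S4}
  W2: {S4}
  W3: {S2, S3, S4, S5}
  W4: {S1}
  W5: {S1, S3}
No single site covers all 5 demand points.
But {W3, W4} covers everything, so the minimum is 2.

2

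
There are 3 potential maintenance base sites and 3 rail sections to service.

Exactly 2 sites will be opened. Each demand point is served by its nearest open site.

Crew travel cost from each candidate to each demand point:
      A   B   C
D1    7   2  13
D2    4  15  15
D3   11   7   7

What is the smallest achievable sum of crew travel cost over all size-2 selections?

16

Open {D1, D3}.
  A→D1 7, B→D1 2, C→D3 7  ⇒ total 16.
Compare {D2, D3}: total 18.
Compare {D1, D2}: total 19.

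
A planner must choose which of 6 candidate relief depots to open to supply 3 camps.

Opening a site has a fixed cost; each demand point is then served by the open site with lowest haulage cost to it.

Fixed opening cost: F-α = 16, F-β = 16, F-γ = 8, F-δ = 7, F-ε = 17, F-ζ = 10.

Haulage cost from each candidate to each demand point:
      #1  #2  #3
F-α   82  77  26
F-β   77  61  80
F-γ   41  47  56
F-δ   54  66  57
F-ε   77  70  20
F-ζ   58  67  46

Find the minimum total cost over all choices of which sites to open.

133

Open {F-γ, F-ε}: assign each demand point to its cheapest open site.
  #1→F-γ 41, #2→F-γ 47, #3→F-ε 20
  haulage cost 108, fixed 25 → total 133.
Compare {F-α, F-γ}: haulage cost 114 + fixed 24 = 138.
Compare {F-γ, F-δ, F-ε}: haulage cost 108 + fixed 32 = 140.
Compare {F-γ, F-ε, F-ζ}: haulage cost 108 + fixed 35 = 143.
All other subsets cost ≥ 138. Minimum total cost: 133.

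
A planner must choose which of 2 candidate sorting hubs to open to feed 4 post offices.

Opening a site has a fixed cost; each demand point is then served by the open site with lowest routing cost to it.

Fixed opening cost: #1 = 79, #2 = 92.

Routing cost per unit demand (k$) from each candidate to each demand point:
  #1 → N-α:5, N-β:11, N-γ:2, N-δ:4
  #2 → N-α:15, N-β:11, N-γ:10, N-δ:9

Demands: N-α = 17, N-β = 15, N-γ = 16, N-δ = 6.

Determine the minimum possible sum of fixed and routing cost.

385

Open {#1}: assign each demand point to its cheapest open site.
  N-α→#1 17×5=85, N-β→#1 15×11=165, N-γ→#1 16×2=32, N-δ→#1 6×4=24
  routing cost 306, fixed 79 → total 385.
Compare {#1, #2}: routing cost 306 + fixed 171 = 477.
Compare {#2}: routing cost 634 + fixed 92 = 726.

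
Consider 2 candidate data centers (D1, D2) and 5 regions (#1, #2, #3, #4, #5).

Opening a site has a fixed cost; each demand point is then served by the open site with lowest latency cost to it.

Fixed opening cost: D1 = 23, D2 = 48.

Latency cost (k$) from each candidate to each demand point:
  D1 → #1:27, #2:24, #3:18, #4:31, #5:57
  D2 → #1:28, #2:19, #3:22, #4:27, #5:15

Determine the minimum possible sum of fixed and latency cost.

Open {D2}: assign each demand point to its cheapest open site.
  #1→D2 28, #2→D2 19, #3→D2 22, #4→D2 27, #5→D2 15
  latency cost 111, fixed 48 → total 159.
Compare {D1, D2}: latency cost 106 + fixed 71 = 177.
Compare {D1}: latency cost 157 + fixed 23 = 180.

159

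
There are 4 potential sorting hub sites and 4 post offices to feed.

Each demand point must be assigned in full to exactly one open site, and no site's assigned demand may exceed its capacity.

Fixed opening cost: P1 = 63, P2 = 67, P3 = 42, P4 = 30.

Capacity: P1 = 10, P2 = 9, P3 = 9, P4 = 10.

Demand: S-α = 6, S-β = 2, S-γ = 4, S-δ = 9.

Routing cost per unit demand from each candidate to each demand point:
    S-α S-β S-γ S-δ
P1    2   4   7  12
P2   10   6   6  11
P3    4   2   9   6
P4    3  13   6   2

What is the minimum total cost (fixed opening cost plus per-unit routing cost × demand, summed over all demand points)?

197

Open {P1, P3, P4}; cheapest assignment that respects the capacities:
  P1 (cap 10, load 10): S-α, S-γ — cost 6×2 + 4×7 = 40
  P3 (cap 9, load 2): S-β — cost 2×2 = 4
  P4 (cap 10, load 9): S-δ — cost 9×2 = 18
  Shipping 62, fixed 135 → total 197.
  Any other capacity-feasible assignment to {P1, P3, P4} ships for at least 62.
Compare {P2, P3, P4}: its best feasible assignment gives total 209.
Compare {P1, P2, P4}: its best feasible assignment gives total 222.
Every other set of open sites that can feasibly serve all demand totals ≥ 209 even under its best assignment. Minimum: 197.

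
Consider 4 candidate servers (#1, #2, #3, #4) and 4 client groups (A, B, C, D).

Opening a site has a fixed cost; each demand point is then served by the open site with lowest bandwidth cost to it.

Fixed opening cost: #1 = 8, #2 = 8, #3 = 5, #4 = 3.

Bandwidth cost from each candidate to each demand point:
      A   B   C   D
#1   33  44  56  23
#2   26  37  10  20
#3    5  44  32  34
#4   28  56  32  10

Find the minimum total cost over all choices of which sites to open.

78

Open {#2, #3, #4}: assign each demand point to its cheapest open site.
  A→#3 5, B→#2 37, C→#2 10, D→#4 10
  bandwidth cost 62, fixed 16 → total 78.
Compare {#2, #3}: bandwidth cost 72 + fixed 13 = 85.
Compare {#1, #2, #3, #4}: bandwidth cost 62 + fixed 24 = 86.
Compare {#1, #2, #3}: bandwidth cost 72 + fixed 21 = 93.
All other subsets cost ≥ 85. Minimum total cost: 78.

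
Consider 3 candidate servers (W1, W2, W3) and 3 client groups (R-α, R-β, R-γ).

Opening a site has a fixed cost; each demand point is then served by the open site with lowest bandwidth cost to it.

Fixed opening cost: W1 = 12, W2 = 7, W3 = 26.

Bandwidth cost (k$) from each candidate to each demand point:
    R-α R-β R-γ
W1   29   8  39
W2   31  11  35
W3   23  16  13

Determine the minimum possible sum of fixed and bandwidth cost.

78

Open {W3}: assign each demand point to its cheapest open site.
  R-α→W3 23, R-β→W3 16, R-γ→W3 13
  bandwidth cost 52, fixed 26 → total 78.
Compare {W2, W3}: bandwidth cost 47 + fixed 33 = 80.
Compare {W1, W3}: bandwidth cost 44 + fixed 38 = 82.
Compare {W2}: bandwidth cost 77 + fixed 7 = 84.
All other subsets cost ≥ 80. Minimum total cost: 78.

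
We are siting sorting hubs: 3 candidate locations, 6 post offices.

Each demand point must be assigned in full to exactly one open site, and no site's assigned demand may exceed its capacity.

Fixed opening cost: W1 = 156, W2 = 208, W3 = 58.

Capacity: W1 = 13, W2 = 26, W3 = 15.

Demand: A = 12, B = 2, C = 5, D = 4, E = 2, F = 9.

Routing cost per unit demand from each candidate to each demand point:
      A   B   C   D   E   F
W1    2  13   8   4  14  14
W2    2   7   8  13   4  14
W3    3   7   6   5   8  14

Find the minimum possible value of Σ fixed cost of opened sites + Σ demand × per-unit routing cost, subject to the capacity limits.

Open {W2, W3}; cheapest assignment that respects the capacities:
  W2 (cap 26, load 25): A, B, E, F — cost 12×2 + 2×7 + 2×4 + 9×14 = 172
  W3 (cap 15, load 9): C, D — cost 5×6 + 4×5 = 50
  Shipping 222, fixed 266 → total 488.
  Any other capacity-feasible assignment to {W2, W3} ships for at least 222.
Compare {W1, W2}: its best feasible assignment gives total 592.
Compare {W1, W2, W3}: its best feasible assignment gives total 640.
Every other set of open sites that can feasibly serve all demand totals ≥ 592 even under its best assignment. Minimum: 488.

488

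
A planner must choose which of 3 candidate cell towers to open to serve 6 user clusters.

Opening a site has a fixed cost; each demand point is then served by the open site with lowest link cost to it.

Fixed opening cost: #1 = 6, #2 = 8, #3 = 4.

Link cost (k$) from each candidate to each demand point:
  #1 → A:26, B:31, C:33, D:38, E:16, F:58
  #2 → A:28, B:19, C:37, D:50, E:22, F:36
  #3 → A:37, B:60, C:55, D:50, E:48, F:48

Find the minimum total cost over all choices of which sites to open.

Open {#1, #2}: assign each demand point to its cheapest open site.
  A→#1 26, B→#2 19, C→#1 33, D→#1 38, E→#1 16, F→#2 36
  link cost 168, fixed 14 → total 182.
Compare {#1, #2, #3}: link cost 168 + fixed 18 = 186.
Compare {#2}: link cost 192 + fixed 8 = 200.
Compare {#1, #3}: link cost 192 + fixed 10 = 202.
All other subsets cost ≥ 186. Minimum total cost: 182.

182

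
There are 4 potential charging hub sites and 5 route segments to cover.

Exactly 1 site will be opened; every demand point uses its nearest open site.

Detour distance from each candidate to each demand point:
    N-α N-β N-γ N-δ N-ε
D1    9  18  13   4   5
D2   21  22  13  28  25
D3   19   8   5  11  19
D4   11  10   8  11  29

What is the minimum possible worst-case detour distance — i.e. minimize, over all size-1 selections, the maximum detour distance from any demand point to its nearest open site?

Open {D1}.
  Farthest demand point is N-β at detour distance 18 (to D1); all others are ≤ 18.
With {D3} the worst case is 19.
With {D2} the worst case is 28.
No size-1 selection achieves below 18.

18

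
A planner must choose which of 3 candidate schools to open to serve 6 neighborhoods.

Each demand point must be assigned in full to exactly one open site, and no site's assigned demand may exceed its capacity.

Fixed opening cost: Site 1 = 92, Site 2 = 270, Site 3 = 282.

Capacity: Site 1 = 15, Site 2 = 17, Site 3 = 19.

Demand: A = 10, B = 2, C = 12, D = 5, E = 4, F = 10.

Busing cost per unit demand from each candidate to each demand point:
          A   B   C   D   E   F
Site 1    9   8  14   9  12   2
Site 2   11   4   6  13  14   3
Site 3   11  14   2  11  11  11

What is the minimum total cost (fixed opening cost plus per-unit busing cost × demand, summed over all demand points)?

885

Open {Site 1, Site 2, Site 3}; cheapest assignment that respects the capacities:
  Site 1 (cap 15, load 15): A, D — cost 10×9 + 5×9 = 135
  Site 2 (cap 17, load 12): B, F — cost 2×4 + 10×3 = 38
  Site 3 (cap 19, load 16): C, E — cost 12×2 + 4×11 = 68
  Shipping 241, fixed 644 → total 885.
  Any other capacity-feasible assignment to {Site 1, Site 2, Site 3} ships for at least 241.
Total demand is 43 and no other set of sites has combined capacity ≥ 43, so {Site 1, Site 2, Site 3} is the only feasible choice of open sites. Minimum: 885.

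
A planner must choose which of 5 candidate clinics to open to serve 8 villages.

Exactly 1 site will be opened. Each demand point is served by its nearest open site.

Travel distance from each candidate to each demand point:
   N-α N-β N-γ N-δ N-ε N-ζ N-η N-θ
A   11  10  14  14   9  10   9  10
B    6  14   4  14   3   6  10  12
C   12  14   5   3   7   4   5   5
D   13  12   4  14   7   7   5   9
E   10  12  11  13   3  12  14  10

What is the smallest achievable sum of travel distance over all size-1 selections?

Open {C}.
  N-α→C 12, N-β→C 14, N-γ→C 5, N-δ→C 3, N-ε→C 7, N-ζ→C 4, N-η→C 5, N-θ→C 5  ⇒ total 55.
Compare {B}: total 69.
Compare {D}: total 71.
No size-1 selection does better; minimum is 55.

55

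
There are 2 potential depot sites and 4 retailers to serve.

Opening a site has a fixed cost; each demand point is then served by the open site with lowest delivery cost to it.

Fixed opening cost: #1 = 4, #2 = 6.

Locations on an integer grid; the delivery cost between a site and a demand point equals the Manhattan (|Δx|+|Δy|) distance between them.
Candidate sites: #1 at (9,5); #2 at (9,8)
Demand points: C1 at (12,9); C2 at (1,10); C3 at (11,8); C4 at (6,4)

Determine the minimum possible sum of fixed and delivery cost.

29

Open {#2}: assign each demand point to its cheapest open site.
  C1→#2 4, C2→#2 10, C3→#2 2, C4→#2 7
  delivery cost 23, fixed 6 → total 29.
Compare {#1, #2}: delivery cost 20 + fixed 10 = 30.
Compare {#1}: delivery cost 29 + fixed 4 = 33.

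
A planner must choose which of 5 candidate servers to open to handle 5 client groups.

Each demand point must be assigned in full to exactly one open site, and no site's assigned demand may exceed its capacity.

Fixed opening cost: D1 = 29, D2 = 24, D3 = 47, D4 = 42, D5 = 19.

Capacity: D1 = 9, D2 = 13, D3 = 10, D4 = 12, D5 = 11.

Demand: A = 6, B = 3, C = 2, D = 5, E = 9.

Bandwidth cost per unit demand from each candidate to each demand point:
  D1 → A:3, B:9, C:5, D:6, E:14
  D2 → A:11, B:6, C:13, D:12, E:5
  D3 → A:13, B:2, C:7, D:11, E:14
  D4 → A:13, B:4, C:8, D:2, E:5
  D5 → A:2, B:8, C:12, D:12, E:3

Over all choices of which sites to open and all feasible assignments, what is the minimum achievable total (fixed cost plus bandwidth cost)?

Open {D1, D4, D5}; cheapest assignment that respects the capacities:
  D1 (cap 9, load 8): A, C — cost 6×3 + 2×5 = 28
  D4 (cap 12, load 8): B, D — cost 3×4 + 5×2 = 22
  D5 (cap 11, load 9): E — cost 9×3 = 27
  Shipping 77, fixed 90 → total 167.
  Any other capacity-feasible assignment to {D1, D4, D5} ships for at least 77.
Compare {D2, D4, D5}: its best feasible assignment gives total 180.
Compare {D1, D2, D5}: its best feasible assignment gives total 187.
Every other set of open sites that can feasibly serve all demand totals ≥ 180 even under its best assignment. Minimum: 167.

167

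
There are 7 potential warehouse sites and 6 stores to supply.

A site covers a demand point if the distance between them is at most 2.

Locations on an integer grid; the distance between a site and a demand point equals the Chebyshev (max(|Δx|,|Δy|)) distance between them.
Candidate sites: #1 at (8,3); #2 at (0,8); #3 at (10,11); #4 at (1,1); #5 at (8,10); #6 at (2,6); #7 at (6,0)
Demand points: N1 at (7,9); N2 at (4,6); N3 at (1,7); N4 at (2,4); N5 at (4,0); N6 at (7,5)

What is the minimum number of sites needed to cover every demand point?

4

Coverage sets (demand points within 2 of each site):
  #1: {N6}
  #2: {N3}
  #3: {}
  #4: {}
  #5: {N1}
  #6: {N2, N3, N4}
  #7: {N5}
No 3 sites suffice: every size-3 union leaves at least one demand point uncovered.
But {#1, #5, #6, #7} covers everything, so the minimum is 4.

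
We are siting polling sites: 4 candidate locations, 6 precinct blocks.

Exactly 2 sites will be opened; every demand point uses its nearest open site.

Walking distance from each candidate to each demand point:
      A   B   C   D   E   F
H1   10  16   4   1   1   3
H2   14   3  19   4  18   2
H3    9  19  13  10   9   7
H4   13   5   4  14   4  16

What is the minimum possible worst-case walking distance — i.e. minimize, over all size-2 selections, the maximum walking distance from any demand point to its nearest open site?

Open {H1, H2}.
  Farthest demand point is A at walking distance 10 (to H1); all others are ≤ 10.
With {H1, H4} the worst case is 10.
With {H3, H4} the worst case is 10.
No size-2 selection achieves below 10.

10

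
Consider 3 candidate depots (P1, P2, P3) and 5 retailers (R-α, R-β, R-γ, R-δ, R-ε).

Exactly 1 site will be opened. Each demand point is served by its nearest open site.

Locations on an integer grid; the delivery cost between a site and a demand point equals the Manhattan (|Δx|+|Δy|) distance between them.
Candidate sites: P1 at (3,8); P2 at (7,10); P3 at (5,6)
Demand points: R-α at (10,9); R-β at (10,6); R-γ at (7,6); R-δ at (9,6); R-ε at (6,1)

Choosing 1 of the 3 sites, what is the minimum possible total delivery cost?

Open {P3}.
  R-α→P3 8, R-β→P3 5, R-γ→P3 2, R-δ→P3 4, R-ε→P3 6  ⇒ total 25.
Compare {P2}: total 31.
Compare {P1}: total 41.

25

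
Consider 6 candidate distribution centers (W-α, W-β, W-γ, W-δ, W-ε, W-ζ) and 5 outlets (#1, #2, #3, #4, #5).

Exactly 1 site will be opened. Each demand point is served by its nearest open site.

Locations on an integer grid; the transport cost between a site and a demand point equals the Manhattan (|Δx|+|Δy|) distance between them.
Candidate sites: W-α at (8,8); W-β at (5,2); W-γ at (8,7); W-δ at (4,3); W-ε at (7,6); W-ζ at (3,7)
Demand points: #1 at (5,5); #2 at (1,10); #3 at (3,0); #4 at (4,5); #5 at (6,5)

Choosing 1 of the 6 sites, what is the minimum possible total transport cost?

23

Open {W-δ}.
  #1→W-δ 3, #2→W-δ 10, #3→W-δ 4, #4→W-δ 2, #5→W-δ 4  ⇒ total 23.
Compare {W-ζ}: total 24.
Compare {W-β}: total 27.
No size-1 selection does better; minimum is 23.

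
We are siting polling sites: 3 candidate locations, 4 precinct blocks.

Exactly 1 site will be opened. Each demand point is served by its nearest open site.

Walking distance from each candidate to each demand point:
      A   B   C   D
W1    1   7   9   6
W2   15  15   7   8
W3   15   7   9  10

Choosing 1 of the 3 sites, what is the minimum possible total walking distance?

23

Open {W1}.
  A→W1 1, B→W1 7, C→W1 9, D→W1 6  ⇒ total 23.
Compare {W3}: total 41.
Compare {W2}: total 45.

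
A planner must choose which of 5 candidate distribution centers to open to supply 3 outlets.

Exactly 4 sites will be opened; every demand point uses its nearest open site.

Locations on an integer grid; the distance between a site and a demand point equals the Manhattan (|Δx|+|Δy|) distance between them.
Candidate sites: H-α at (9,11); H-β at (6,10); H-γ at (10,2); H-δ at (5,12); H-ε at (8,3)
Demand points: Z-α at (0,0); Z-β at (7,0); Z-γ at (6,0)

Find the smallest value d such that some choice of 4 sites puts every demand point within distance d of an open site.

11

Open {H-α, H-β, H-γ, H-ε}.
  Farthest demand point is Z-α at distance 11 (to H-ε); all others are ≤ 11.
With {H-α, H-β, H-δ, H-ε} the worst case is 11.
With {H-α, H-γ, H-δ, H-ε} the worst case is 11.
No size-4 selection achieves below 11.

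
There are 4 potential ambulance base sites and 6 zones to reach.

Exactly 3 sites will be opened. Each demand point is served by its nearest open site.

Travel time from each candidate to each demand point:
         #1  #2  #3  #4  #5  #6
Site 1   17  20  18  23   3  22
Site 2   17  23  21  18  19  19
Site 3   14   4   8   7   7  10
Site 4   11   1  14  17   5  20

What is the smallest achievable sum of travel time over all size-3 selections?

40

Open {Site 1, Site 3, Site 4}.
  #1→Site 4 11, #2→Site 4 1, #3→Site 3 8, #4→Site 3 7, #5→Site 1 3, #6→Site 3 10  ⇒ total 40.
Compare {Site 2, Site 3, Site 4}: total 42.
Compare {Site 1, Site 2, Site 3}: total 46.
No size-3 selection does better; minimum is 40.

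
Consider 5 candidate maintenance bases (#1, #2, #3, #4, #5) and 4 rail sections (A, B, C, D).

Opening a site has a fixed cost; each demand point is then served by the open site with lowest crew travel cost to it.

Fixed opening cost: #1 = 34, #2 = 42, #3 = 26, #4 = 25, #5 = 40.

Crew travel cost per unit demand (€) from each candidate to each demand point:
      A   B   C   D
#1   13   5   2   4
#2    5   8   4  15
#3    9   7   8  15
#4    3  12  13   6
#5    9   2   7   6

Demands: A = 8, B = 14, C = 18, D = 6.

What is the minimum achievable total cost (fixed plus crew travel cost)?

211

Open {#1, #4, #5}: assign each demand point to its cheapest open site.
  A→#4 8×3=24, B→#5 14×2=28, C→#1 18×2=36, D→#1 6×4=24
  crew travel cost 112, fixed 99 → total 211.
Compare {#1, #4}: crew travel cost 154 + fixed 59 = 213.
Compare {#1, #5}: crew travel cost 160 + fixed 74 = 234.
Compare {#1, #3, #4, #5}: crew travel cost 112 + fixed 125 = 237.
All other subsets cost ≥ 213. Minimum total cost: 211.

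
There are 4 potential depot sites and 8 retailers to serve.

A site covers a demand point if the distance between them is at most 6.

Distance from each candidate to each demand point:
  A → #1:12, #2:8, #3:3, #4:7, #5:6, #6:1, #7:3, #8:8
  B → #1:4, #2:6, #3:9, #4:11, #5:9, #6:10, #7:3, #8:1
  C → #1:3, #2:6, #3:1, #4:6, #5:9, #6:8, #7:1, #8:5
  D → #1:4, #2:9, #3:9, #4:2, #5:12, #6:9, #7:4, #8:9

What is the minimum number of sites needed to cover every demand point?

Coverage sets (demand points within 6 of each site):
  A: {#3, #5, #6, #7}
  B: {#1, #2, #7, #8}
  C: {#1, #2, #3, #4, #7, #8}
  D: {#1, #4, #7}
No single site covers all 8 demand points.
But {A, C} covers everything, so the minimum is 2.

2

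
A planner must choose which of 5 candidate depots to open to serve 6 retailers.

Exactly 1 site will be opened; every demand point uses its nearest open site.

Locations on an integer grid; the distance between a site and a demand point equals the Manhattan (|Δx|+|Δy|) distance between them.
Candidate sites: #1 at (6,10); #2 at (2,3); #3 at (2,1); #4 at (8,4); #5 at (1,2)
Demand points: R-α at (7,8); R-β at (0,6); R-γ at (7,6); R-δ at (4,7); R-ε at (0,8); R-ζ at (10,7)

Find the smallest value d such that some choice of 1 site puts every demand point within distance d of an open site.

Open {#1}.
  Farthest demand point is R-β at distance 10 (to #1); all others are ≤ 10.
With {#2} the worst case is 12.
With {#4} the worst case is 12.
No size-1 selection achieves below 10.

10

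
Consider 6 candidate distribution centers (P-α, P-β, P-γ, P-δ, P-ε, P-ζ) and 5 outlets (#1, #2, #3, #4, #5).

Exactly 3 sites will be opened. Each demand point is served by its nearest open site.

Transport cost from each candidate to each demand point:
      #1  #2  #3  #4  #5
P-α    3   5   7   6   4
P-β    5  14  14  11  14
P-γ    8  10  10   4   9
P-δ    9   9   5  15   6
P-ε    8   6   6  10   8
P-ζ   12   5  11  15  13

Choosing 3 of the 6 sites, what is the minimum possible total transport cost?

Open {P-α, P-γ, P-δ}.
  #1→P-α 3, #2→P-α 5, #3→P-δ 5, #4→P-γ 4, #5→P-α 4  ⇒ total 21.
Compare {P-α, P-γ, P-ε}: total 22.
Compare {P-α, P-β, P-γ}: total 23.
No size-3 selection does better; minimum is 21.

21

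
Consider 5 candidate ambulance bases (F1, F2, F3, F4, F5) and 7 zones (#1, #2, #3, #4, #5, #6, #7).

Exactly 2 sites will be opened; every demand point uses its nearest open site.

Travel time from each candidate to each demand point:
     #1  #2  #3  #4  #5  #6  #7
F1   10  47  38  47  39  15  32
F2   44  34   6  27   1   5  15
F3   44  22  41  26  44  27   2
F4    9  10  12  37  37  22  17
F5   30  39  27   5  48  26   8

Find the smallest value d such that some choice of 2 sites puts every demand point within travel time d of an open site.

Open {F2, F4}.
  Farthest demand point is #4 at travel time 27 (to F2); all others are ≤ 27.
With {F1, F2} the worst case is 34.
With {F2, F5} the worst case is 34.
No size-2 selection achieves below 27.

27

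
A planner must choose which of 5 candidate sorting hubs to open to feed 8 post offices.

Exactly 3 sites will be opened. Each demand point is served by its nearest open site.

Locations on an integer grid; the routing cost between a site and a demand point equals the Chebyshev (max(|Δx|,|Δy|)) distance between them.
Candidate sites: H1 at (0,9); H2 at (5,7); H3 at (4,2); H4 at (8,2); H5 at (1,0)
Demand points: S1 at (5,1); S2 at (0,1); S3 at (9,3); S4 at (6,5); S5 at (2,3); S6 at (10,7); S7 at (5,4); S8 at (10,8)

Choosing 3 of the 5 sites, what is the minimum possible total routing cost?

Open {H3, H4, H5}.
  S1→H3 1, S2→H5 1, S3→H4 1, S4→H3 3, S5→H3 2, S6→H4 5, S7→H3 2, S8→H3 6  ⇒ total 21.
Compare {H2, H3, H4}: total 22.
Compare {H2, H3, H5}: total 22.
No size-3 selection does better; minimum is 21.

21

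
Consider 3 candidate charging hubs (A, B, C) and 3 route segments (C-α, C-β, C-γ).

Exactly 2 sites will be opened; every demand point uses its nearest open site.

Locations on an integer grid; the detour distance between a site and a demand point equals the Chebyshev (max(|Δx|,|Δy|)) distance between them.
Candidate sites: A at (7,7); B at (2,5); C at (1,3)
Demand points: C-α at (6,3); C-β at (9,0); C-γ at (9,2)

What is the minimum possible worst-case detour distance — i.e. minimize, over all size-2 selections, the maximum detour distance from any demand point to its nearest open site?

7

Open {A, B}.
  Farthest demand point is C-β at detour distance 7 (to A); all others are ≤ 7.
With {A, C} the worst case is 7.
With {B, C} the worst case is 7.
No size-2 selection achieves below 7.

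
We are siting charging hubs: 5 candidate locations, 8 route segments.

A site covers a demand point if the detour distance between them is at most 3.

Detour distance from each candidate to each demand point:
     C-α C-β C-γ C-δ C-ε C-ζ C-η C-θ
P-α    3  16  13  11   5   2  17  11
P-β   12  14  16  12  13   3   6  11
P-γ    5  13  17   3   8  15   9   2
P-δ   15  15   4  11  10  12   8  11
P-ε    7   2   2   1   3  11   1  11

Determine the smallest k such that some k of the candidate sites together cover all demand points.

3

Coverage sets (demand points within 3 of each site):
  P-α: {C-α, C-ζ}
  P-β: {C-ζ}
  P-γ: {C-δ, C-θ}
  P-δ: {}
  P-ε: {C-β, C-γ, C-δ, C-ε, C-η}
No 2 sites suffice: every size-2 union leaves at least one demand point uncovered.
But {P-α, P-γ, P-ε} covers everything, so the minimum is 3.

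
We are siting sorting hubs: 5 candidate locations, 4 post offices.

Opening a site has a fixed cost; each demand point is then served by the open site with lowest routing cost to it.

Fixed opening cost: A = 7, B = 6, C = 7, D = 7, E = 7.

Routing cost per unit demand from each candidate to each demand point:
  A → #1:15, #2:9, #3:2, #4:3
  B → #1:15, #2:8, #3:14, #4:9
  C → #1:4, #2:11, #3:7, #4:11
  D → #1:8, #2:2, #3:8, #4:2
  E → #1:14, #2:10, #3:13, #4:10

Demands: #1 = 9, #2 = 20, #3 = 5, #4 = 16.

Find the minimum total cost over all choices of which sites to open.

139

Open {A, C, D}: assign each demand point to its cheapest open site.
  #1→C 9×4=36, #2→D 20×2=40, #3→A 5×2=10, #4→D 16×2=32
  routing cost 118, fixed 21 → total 139.
Compare {A, B, C, D}: routing cost 118 + fixed 27 = 145.
Compare {A, C, D, E}: routing cost 118 + fixed 28 = 146.
Compare {A, B, C, D, E}: routing cost 118 + fixed 34 = 152.
All other subsets cost ≥ 145. Minimum total cost: 139.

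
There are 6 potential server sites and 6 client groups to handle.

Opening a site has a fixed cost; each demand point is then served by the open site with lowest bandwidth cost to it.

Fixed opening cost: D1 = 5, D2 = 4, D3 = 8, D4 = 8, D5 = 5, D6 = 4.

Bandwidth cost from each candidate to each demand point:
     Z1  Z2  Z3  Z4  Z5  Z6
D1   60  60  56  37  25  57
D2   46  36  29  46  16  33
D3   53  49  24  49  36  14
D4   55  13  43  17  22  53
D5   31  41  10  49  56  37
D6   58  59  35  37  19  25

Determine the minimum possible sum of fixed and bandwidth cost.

Open {D2, D3, D4, D5}: assign each demand point to its cheapest open site.
  Z1→D5 31, Z2→D4 13, Z3→D5 10, Z4→D4 17, Z5→D2 16, Z6→D3 14
  bandwidth cost 101, fixed 25 → total 126.
Compare {D3, D4, D5}: bandwidth cost 107 + fixed 21 = 128.
Compare {D3, D4, D5, D6}: bandwidth cost 104 + fixed 25 = 129.
Compare {D2, D3, D4, D5, D6}: bandwidth cost 101 + fixed 29 = 130.
All other subsets cost ≥ 128. Minimum total cost: 126.

126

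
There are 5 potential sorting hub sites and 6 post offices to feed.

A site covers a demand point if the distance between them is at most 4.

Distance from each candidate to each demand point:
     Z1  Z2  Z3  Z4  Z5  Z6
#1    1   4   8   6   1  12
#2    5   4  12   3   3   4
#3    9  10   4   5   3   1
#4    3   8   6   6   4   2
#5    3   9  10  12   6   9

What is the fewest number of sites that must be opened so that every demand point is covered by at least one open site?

3

Coverage sets (demand points within 4 of each site):
  #1: {Z1, Z2, Z5}
  #2: {Z2, Z4, Z5, Z6}
  #3: {Z3, Z5, Z6}
  #4: {Z1, Z5, Z6}
  #5: {Z1}
No 2 sites suffice: every size-2 union leaves at least one demand point uncovered.
But {#1, #2, #3} covers everything, so the minimum is 3.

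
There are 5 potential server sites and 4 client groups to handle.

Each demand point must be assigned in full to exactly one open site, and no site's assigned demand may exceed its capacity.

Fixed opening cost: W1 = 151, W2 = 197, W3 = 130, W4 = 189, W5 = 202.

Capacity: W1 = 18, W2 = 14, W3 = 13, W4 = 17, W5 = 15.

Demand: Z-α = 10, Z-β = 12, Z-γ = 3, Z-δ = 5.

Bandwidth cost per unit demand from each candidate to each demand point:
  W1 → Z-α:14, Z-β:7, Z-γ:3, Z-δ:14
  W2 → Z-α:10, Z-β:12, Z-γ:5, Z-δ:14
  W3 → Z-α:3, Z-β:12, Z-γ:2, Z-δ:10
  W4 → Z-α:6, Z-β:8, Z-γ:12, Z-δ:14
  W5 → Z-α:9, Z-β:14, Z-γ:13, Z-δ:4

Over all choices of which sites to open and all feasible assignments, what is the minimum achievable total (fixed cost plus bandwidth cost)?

Open {W1, W3}; cheapest assignment that respects the capacities:
  W1 (cap 18, load 17): Z-β, Z-δ — cost 12×7 + 5×14 = 154
  W3 (cap 13, load 13): Z-α, Z-γ — cost 10×3 + 3×2 = 36
  Shipping 190, fixed 281 → total 471.
  Any other capacity-feasible assignment to {W1, W3} ships for at least 190.
Compare {W3, W4}: its best feasible assignment gives total 521.
Compare {W1, W5}: its best feasible assignment gives total 556.
Every other set of open sites that can feasibly serve all demand totals ≥ 521 even under its best assignment. Minimum: 471.

471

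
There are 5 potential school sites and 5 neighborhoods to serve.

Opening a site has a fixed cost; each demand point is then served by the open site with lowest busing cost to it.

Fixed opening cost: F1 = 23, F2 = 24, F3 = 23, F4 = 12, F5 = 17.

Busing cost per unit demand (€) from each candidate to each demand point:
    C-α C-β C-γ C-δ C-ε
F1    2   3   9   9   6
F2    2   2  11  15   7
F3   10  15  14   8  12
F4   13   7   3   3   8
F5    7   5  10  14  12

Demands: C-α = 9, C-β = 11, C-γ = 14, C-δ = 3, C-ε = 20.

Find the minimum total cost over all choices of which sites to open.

257

Open {F1, F4}: assign each demand point to its cheapest open site.
  C-α→F1 9×2=18, C-β→F1 11×3=33, C-γ→F4 14×3=42, C-δ→F4 3×3=9, C-ε→F1 20×6=120
  busing cost 222, fixed 35 → total 257.
Compare {F2, F4}: busing cost 231 + fixed 36 = 267.
Compare {F1, F2, F4}: busing cost 211 + fixed 59 = 270.
Compare {F1, F4, F5}: busing cost 222 + fixed 52 = 274.
All other subsets cost ≥ 267. Minimum total cost: 257.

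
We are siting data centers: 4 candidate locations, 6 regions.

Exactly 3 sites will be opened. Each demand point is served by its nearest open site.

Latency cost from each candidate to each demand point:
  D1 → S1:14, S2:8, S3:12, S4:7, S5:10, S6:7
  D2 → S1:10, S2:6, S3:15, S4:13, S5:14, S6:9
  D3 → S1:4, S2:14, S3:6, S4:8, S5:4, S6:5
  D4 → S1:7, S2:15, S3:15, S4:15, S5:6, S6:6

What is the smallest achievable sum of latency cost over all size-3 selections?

Open {D1, D2, D3}.
  S1→D3 4, S2→D2 6, S3→D3 6, S4→D1 7, S5→D3 4, S6→D3 5  ⇒ total 32.
Compare {D2, D3, D4}: total 33.
Compare {D1, D3, D4}: total 34.
No size-3 selection does better; minimum is 32.

32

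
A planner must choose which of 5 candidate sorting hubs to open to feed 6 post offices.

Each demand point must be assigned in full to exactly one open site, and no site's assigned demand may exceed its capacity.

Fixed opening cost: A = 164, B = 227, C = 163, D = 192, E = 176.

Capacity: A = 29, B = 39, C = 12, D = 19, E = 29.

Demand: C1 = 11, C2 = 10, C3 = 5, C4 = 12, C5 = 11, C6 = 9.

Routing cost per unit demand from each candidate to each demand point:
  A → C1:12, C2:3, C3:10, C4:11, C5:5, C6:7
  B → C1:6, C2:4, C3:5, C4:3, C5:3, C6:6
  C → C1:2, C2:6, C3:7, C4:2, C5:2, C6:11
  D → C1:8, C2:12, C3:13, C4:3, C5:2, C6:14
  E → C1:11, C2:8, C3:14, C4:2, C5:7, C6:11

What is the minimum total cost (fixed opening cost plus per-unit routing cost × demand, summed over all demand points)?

644

Open {A, B}; cheapest assignment that respects the capacities:
  A (cap 29, load 19): C2, C6 — cost 10×3 + 9×7 = 93
  B (cap 39, load 39): C1, C3, C4, C5 — cost 11×6 + 5×5 + 12×3 + 11×3 = 160
  Shipping 253, fixed 391 → total 644.
  Any other capacity-feasible assignment to {A, B} ships for at least 253.
Compare {B, E}: its best feasible assignment gives total 685.
Compare {A, B, C}: its best feasible assignment gives total 754.
Every other set of open sites that can feasibly serve all demand totals ≥ 685 even under its best assignment. Minimum: 644.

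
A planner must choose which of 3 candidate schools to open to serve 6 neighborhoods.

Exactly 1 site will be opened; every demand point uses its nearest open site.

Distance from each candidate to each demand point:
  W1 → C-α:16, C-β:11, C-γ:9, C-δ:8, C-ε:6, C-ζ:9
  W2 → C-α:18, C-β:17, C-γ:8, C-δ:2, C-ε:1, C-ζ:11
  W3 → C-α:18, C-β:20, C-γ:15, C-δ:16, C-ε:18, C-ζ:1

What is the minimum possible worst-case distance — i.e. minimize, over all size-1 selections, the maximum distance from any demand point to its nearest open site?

Open {W1}.
  Farthest demand point is C-α at distance 16 (to W1); all others are ≤ 16.
With {W2} the worst case is 18.
With {W3} the worst case is 20.
No size-1 selection achieves below 16.

16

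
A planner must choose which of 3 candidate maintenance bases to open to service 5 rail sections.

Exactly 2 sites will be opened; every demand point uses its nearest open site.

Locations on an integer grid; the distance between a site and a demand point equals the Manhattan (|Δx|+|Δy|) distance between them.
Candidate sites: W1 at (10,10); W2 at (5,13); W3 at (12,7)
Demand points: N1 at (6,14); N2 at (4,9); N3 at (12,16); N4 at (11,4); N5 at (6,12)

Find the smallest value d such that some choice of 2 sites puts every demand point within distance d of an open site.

Open {W1, W2}.
  Farthest demand point is N3 at distance 8 (to W1); all others are ≤ 8.
With {W1, W3} the worst case is 8.
With {W2, W3} the worst case is 9.
No size-2 selection achieves below 8.

8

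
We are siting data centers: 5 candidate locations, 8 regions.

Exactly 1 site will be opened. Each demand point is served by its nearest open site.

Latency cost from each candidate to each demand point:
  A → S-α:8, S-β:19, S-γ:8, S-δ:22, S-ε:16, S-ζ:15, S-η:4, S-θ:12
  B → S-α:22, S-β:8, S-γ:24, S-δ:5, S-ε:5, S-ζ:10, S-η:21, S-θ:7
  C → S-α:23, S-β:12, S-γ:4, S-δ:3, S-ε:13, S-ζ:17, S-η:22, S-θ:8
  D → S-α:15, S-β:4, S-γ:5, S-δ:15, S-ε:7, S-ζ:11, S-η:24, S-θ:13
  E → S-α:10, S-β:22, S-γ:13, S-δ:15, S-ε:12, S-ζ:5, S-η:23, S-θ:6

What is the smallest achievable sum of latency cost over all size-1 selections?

94

Open {D}.
  S-α→D 15, S-β→D 4, S-γ→D 5, S-δ→D 15, S-ε→D 7, S-ζ→D 11, S-η→D 24, S-θ→D 13  ⇒ total 94.
Compare {B}: total 102.
Compare {C}: total 102.
No size-1 selection does better; minimum is 94.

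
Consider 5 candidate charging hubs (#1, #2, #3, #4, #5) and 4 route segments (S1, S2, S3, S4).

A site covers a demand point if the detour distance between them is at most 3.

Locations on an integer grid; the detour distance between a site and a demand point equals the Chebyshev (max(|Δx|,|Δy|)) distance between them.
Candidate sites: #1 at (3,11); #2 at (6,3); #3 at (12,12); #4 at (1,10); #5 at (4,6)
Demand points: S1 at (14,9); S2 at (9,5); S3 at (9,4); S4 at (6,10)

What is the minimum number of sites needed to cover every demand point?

3

Coverage sets (demand points within 3 of each site):
  #1: {S4}
  #2: {S2, S3}
  #3: {S1}
  #4: {}
  #5: {}
No 2 sites suffice: every size-2 union leaves at least one demand point uncovered.
But {#1, #2, #3} covers everything, so the minimum is 3.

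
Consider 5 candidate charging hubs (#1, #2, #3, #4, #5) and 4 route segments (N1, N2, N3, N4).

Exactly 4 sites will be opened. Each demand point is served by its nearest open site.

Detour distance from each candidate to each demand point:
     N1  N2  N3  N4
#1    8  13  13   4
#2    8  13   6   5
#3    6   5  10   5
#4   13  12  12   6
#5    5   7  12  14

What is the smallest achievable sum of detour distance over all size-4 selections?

20

Open {#1, #2, #3, #5}.
  N1→#5 5, N2→#3 5, N3→#2 6, N4→#1 4  ⇒ total 20.
Compare {#1, #2, #3, #4}: total 21.
Compare {#2, #3, #4, #5}: total 21.
No size-4 selection does better; minimum is 20.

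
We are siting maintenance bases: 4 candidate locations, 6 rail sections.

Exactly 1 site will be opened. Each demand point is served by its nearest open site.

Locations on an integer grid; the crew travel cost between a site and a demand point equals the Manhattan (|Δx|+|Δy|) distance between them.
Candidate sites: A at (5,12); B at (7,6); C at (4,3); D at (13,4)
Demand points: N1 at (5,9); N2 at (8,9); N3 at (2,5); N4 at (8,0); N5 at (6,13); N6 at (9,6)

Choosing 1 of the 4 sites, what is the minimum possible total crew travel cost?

Open {B}.
  N1→B 5, N2→B 4, N3→B 6, N4→B 7, N5→B 8, N6→B 2  ⇒ total 32.
Compare {A}: total 46.
Compare {C}: total 48.
No size-1 selection does better; minimum is 32.

32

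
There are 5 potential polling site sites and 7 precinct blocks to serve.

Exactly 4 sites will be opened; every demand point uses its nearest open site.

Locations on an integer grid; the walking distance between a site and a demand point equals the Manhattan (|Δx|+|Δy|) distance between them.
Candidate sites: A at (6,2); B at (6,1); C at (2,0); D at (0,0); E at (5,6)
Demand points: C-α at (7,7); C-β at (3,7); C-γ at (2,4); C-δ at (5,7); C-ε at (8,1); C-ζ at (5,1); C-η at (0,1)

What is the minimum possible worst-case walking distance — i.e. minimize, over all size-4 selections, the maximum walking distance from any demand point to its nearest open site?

4

Open {A, B, C, E}.
  Farthest demand point is C-γ at walking distance 4 (to C); all others are ≤ 4.
With {A, C, D, E} the worst case is 4.
With {B, C, D, E} the worst case is 4.
No size-4 selection achieves below 4.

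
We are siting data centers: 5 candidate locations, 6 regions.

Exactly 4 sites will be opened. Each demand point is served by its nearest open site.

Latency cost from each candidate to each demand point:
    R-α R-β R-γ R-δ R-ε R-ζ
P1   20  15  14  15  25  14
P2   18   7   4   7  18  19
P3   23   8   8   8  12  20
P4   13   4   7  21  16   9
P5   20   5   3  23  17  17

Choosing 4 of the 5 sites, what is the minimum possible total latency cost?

Open {P2, P3, P4, P5}.
  R-α→P4 13, R-β→P4 4, R-γ→P5 3, R-δ→P2 7, R-ε→P3 12, R-ζ→P4 9  ⇒ total 48.
Compare {P1, P2, P3, P4}: total 49.
Compare {P1, P3, P4, P5}: total 49.
No size-4 selection does better; minimum is 48.

48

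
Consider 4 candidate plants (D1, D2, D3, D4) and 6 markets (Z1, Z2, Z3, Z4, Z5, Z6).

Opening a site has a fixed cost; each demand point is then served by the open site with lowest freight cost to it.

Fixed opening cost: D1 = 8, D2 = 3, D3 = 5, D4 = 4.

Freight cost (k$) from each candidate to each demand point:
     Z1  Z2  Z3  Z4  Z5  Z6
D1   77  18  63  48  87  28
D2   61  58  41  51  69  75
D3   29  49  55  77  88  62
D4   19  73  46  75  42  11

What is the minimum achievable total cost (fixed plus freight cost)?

Open {D1, D2, D4}: assign each demand point to its cheapest open site.
  Z1→D4 19, Z2→D1 18, Z3→D2 41, Z4→D1 48, Z5→D4 42, Z6→D4 11
  freight cost 179, fixed 15 → total 194.
Compare {D1, D4}: freight cost 184 + fixed 12 = 196.
Compare {D1, D2, D3, D4}: freight cost 179 + fixed 20 = 199.
Compare {D1, D3, D4}: freight cost 184 + fixed 17 = 201.
All other subsets cost ≥ 196. Minimum total cost: 194.

194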